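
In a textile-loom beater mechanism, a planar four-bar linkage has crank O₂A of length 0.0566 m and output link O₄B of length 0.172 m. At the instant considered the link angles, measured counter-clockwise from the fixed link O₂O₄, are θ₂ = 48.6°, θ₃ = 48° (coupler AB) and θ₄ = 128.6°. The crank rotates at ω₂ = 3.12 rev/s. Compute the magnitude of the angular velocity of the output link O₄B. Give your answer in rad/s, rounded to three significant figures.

ω₂ = 19.6 rad/s (from 3.12 rev/s).
Differentiating the loop-closure r₂e^{iθ₂}+r₃e^{iθ₃}=r₁+r₄e^{iθ₄} gives r₂ω₂e^{iθ₂}+r₃ω₃e^{iθ₃}=r₄ω₄e^{iθ₄}.
Eliminating the other unknown: ω₄ = r₂ω₂ sin(θ₂−θ₃) / [r₄ sin(θ₄−θ₃)].
Numerator sine = +0.01047; denominator sine = +0.98657.
Result = 0.0566·19.6·(+0.01047) / (0.172·(+0.98657)) = +0.068472 rad/s; magnitude 0.068472 rad/s.

0.0685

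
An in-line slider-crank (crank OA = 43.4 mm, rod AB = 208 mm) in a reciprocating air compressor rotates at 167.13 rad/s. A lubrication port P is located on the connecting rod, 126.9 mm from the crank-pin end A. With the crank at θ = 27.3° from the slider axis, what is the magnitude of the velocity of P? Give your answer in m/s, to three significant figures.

4.48

ω = 167.1 rad/s.  Crank-pin speed |V_A| = rω = 7.2534 m/s, perpendicular to OA.
Rod angle: sinφ = −(r/L) sinθ ⇒ φ = -5.492°; ω_rod = −rω cosθ/√(L²−r²sin²θ) = -31.131 rad/s.
V_P = V_A + ω_rod × AP, with AP = 0.1269 m along the rod.
Components: V_Px = −rω sinθ − a·ω_rod·sinφ = -3.7048 m/s;  V_Py = rω cosθ + a·ω_rod·cosφ = +2.5131 m/s.
|V_P| = √(V_Px² + V_Py²) = 4.4768 m/s.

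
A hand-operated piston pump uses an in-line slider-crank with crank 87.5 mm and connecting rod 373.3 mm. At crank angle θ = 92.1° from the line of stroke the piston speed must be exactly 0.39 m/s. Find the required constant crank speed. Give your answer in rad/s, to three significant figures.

For an in-line slider-crank, |v_piston| = rω|sinθ|·[1 + r cosθ/√(L² − r² sin²θ)].
With r = 0.0875 m, L = 0.3733 m, θ = 92.1°: the bracketed kinematic factor |dx/dθ| = 0.086669 m.
ω = v/|dx/dθ| = 0.39/0.086669 = 4.4999 rad/s.

4.50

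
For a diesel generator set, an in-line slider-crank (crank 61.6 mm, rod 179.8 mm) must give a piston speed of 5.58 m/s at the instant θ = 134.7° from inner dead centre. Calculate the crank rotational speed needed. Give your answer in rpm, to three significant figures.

For an in-line slider-crank, |v_piston| = rω|sinθ|·[1 + r cosθ/√(L² − r² sin²θ)].
With r = 0.0616 m, L = 0.1798 m, θ = 134.7°: the bracketed kinematic factor |dx/dθ| = 0.032906 m.
ω = v/|dx/dθ| = 5.58/0.032906 = 169.57 rad/s.
N = 60ω/(2π) = 1619.3 rpm.

1620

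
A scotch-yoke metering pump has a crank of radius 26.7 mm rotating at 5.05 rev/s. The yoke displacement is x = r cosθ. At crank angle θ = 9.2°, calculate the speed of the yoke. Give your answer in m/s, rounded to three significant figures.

ω = 31.73 rad/s (from 5.05 rev/s).
x = r cosθ ⇒ ẋ = −rω sinθ.
|v| = rω|sinθ| = 0.0267·31.73·|sin 9.2°| = 0.13545 m/s.

0.135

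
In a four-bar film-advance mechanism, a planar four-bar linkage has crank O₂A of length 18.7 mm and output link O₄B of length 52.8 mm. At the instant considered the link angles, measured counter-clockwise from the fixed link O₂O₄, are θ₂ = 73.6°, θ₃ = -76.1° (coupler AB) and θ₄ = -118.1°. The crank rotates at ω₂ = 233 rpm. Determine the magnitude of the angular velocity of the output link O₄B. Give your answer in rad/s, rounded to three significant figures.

ω₂ = 24.4 rad/s (from 233 rpm).
Differentiating the loop-closure r₂e^{iθ₂}+r₃e^{iθ₃}=r₁+r₄e^{iθ₄} gives r₂ω₂e^{iθ₂}+r₃ω₃e^{iθ₃}=r₄ω₄e^{iθ₄}.
Eliminating the other unknown: ω₄ = r₂ω₂ sin(θ₂−θ₃) / [r₄ sin(θ₄−θ₃)].
Numerator sine = +0.50453; denominator sine = -0.66913.
Result = 0.0187·24.4·(+0.50453) / (0.0528·(-0.66913)) = -6.5158 rad/s; magnitude 6.5158 rad/s.

6.52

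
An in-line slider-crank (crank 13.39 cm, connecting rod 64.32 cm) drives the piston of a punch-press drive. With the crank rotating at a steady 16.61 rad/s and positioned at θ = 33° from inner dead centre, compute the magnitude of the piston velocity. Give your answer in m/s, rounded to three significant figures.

1.42

ω = 16.61 rad/s
For an in-line slider-crank, x = r cosθ + √(L² − r² sin²θ), so v = −rω sinθ·[1 + r cosθ/√(L² − r² sin²θ)].
With r = 0.1339 m, L = 0.6432 m, θ = 33°: √(L² − r² sin²θ) = 0.63905 m.
v = −0.1339·16.61·0.54464·[1 + 0.1339·0.83867/0.63905] = -1.4242 m/s.
|v| = 1.4242 m/s.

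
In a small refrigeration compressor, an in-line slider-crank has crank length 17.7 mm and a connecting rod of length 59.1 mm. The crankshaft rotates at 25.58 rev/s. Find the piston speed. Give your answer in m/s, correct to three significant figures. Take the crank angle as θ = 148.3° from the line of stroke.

ω = 2π·25.6 = 160.7 rad/s
For an in-line slider-crank, x = r cosθ + √(L² − r² sin²θ), so v = −rω sinθ·[1 + r cosθ/√(L² − r² sin²θ)].
With r = 0.0177 m, L = 0.0591 m, θ = 148.3°: √(L² − r² sin²θ) = 0.058364 m.
v = −0.0177·160.7·0.52547·[1 + 0.0177·-0.85081/0.058364] = -1.1092 m/s.
|v| = 1.1092 m/s.

1.11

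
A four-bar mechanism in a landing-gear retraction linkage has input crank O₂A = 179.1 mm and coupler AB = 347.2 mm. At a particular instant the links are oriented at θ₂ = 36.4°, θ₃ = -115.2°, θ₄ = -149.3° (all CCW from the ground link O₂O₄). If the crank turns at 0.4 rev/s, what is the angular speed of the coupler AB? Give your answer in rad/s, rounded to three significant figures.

0.230

ω₂ = 2.513 rad/s (from 0.4 rev/s).
Differentiating the loop-closure r₂e^{iθ₂}+r₃e^{iθ₃}=r₁+r₄e^{iθ₄} gives r₂ω₂e^{iθ₂}+r₃ω₃e^{iθ₃}=r₄ω₄e^{iθ₄}.
Eliminating the other unknown: ω₃ = r₂ω₂ sin(θ₄−θ₂) / [r₃ sin(θ₃−θ₄)].
Numerator sine = +0.09932; denominator sine = +0.56064.
Result = 0.1791·2.513·(+0.09932) / (0.3472·(+0.56064)) = +0.22967 rad/s; magnitude 0.22967 rad/s.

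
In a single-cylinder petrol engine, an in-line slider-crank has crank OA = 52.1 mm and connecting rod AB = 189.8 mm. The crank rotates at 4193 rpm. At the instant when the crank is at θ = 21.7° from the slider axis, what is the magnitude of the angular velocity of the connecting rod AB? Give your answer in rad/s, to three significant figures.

ω = 439.1 rad/s (converted from 4193 rpm).
The rod makes angle φ with the slider axis where L sinφ = r sinθ; differentiating, L cosφ·φ̇ = r ω cosθ.
L cosφ = √(L² − r² sin²θ) = 0.18882 m.
|ω_rod| = r ω |cosθ| / √(L² − r² sin²θ) = 0.0521·439.1·0.92913/0.18882 = 112.57 rad/s.

113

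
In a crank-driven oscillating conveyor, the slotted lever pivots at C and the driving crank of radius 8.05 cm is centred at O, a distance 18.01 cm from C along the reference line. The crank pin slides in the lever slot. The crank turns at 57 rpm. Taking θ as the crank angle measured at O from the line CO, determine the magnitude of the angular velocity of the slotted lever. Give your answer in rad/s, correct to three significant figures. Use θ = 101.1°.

ω = 5.969 rad/s (from 57 rpm).
Crank pin A relative to C: A = (d + r cosθ, r sinθ); lever angle φ = atan2(r sinθ, d + r cosθ).
Differentiating tanφ: φ̇ = rω(d cosθ + r)/(d² + r² + 2dr cosθ).
d² + r² + 2dr cosθ = |CA|² = 0.0333339 m²;  d cosθ + r = +0.045827 m.
|ω_lever| = |0.0805·5.969·+0.045827| / 0.0333339 = 0.66059 rad/s.

0.661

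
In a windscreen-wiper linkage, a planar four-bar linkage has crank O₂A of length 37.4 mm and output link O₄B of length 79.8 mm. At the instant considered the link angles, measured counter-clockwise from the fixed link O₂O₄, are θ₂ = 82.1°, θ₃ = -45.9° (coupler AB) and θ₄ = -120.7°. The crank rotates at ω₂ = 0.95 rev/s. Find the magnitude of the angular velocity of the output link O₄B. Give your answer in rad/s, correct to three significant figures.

ω₂ = 5.969 rad/s (from 0.95 rev/s).
Differentiating the loop-closure r₂e^{iθ₂}+r₃e^{iθ₃}=r₁+r₄e^{iθ₄} gives r₂ω₂e^{iθ₂}+r₃ω₃e^{iθ₃}=r₄ω₄e^{iθ₄}.
Eliminating the other unknown: ω₄ = r₂ω₂ sin(θ₂−θ₃) / [r₄ sin(θ₄−θ₃)].
Numerator sine = +0.78801; denominator sine = -0.96502.
Result = 0.0374·5.969·(+0.78801) / (0.0798·(-0.96502)) = -2.2844 rad/s; magnitude 2.2844 rad/s.

2.28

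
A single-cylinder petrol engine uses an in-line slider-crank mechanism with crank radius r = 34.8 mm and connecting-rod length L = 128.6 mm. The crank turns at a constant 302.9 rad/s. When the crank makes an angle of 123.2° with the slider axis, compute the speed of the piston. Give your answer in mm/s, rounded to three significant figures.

ω = 302.9 rad/s
For an in-line slider-crank, x = r cosθ + √(L² − r² sin²θ), so v = −rω sinθ·[1 + r cosθ/√(L² − r² sin²θ)].
With r = 0.0348 m, L = 0.1286 m, θ = 123.2°: √(L² − r² sin²θ) = 0.12526 m.
v = −0.0348·302.9·0.83676·[1 + 0.0348·-0.54756/0.12526] = -7.4785 m/s.
|v| = 7.4785 m/s = 7478.5 mm/s.

7480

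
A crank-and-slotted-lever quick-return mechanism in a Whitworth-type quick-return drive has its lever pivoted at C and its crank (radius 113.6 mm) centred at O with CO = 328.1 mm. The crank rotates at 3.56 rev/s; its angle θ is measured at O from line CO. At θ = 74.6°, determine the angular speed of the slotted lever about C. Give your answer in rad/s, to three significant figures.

ω = 22.37 rad/s (from 3.56 rev/s).
Crank pin A relative to C: A = (d + r cosθ, r sinθ); lever angle φ = atan2(r sinθ, d + r cosθ).
Differentiating tanφ: φ̇ = rω(d cosθ + r)/(d² + r² + 2dr cosθ).
d² + r² + 2dr cosθ = |CA|² = 0.14035 m²;  d cosθ + r = +0.20073 m.
|ω_lever| = |0.1136·22.37·+0.20073| / 0.14035 = 3.6342 rad/s.

3.63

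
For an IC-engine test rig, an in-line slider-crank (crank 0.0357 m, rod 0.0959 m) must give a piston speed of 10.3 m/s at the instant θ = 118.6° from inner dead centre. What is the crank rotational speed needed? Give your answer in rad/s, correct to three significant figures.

405

For an in-line slider-crank, |v_piston| = rω|sinθ|·[1 + r cosθ/√(L² − r² sin²θ)].
With r = 0.0357 m, L = 0.0959 m, θ = 118.6°: the bracketed kinematic factor |dx/dθ| = 0.025434 m.
ω = v/|dx/dθ| = 10.3/0.025434 = 404.97 rad/s.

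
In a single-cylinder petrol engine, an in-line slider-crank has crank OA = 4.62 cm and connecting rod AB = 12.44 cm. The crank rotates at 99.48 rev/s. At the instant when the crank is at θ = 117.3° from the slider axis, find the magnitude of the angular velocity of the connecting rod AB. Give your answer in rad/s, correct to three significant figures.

ω = 625.1 rad/s (converted from 99.48 rev/s).
The rod makes angle φ with the slider axis where L sinφ = r sinθ; differentiating, L cosφ·φ̇ = r ω cosθ.
L cosφ = √(L² − r² sin²θ) = 0.11743 m.
|ω_rod| = r ω |cosθ| / √(L² − r² sin²θ) = 0.0462·625.1·0.45865/0.11743 = 112.79 rad/s.

113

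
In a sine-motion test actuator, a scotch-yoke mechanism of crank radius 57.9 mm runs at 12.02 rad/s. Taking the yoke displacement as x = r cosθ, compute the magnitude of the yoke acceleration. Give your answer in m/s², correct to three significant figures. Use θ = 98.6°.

ω = 12.02 rad/s
x = r cosθ ⇒ ẍ = −rω² cosθ (ω constant).
|a| = rω²|cosθ| = 0.0579·(12.02)²·|cos 98.6°| = 1.2509 m/s².

1.25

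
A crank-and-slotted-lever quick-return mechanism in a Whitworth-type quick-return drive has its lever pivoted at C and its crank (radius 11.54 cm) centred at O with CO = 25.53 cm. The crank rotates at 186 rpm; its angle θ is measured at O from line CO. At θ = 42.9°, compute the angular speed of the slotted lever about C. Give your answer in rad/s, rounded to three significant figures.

ω = 19.48 rad/s (from 186 rpm).
Crank pin A relative to C: A = (d + r cosθ, r sinθ); lever angle φ = atan2(r sinθ, d + r cosθ).
Differentiating tanφ: φ̇ = rω(d cosθ + r)/(d² + r² + 2dr cosθ).
d² + r² + 2dr cosθ = |CA|² = 0.121659 m²;  d cosθ + r = +0.30242 m.
|ω_lever| = |0.1154·19.48·+0.30242| / 0.121659 = 5.5874 rad/s.

5.59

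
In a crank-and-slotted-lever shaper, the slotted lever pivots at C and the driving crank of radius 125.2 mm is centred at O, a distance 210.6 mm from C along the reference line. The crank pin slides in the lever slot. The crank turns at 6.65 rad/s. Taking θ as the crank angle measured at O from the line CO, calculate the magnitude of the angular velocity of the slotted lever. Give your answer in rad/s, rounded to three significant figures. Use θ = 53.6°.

ω = 6.65 rad/s
Crank pin A relative to C: A = (d + r cosθ, r sinθ); lever angle φ = atan2(r sinθ, d + r cosθ).
Differentiating tanφ: φ̇ = rω(d cosθ + r)/(d² + r² + 2dr cosθ).
d² + r² + 2dr cosθ = |CA|² = 0.0913209 m²;  d cosθ + r = +0.25017 m.
|ω_lever| = |0.1252·6.65·+0.25017| / 0.0913209 = 2.2809 rad/s.

2.28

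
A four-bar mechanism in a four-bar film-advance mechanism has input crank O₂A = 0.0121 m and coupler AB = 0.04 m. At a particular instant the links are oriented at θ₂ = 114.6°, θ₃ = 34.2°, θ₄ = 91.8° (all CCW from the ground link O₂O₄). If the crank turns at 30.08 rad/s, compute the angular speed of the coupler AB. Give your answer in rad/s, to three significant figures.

ω₂ = 30.08 rad/s
Differentiating the loop-closure r₂e^{iθ₂}+r₃e^{iθ₃}=r₁+r₄e^{iθ₄} gives r₂ω₂e^{iθ₂}+r₃ω₃e^{iθ₃}=r₄ω₄e^{iθ₄}.
Eliminating the other unknown: ω₃ = r₂ω₂ sin(θ₄−θ₂) / [r₃ sin(θ₃−θ₄)].
Numerator sine = -0.38752; denominator sine = -0.84433.
Result = 0.0121·30.08·(-0.38752) / (0.04·(-0.84433)) = +4.1762 rad/s; magnitude 4.1762 rad/s.

4.18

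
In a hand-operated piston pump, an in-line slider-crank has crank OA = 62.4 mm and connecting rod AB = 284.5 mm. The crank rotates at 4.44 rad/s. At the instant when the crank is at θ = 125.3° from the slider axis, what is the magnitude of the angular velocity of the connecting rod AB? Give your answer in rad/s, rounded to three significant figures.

0.572

ω = 4.44 rad/s
The rod makes angle φ with the slider axis where L sinφ = r sinθ; differentiating, L cosφ·φ̇ = r ω cosθ.
L cosφ = √(L² − r² sin²θ) = 0.2799 m.
|ω_rod| = r ω |cosθ| / √(L² − r² sin²θ) = 0.0624·4.44·0.57786/0.2799 = 0.57198 rad/s.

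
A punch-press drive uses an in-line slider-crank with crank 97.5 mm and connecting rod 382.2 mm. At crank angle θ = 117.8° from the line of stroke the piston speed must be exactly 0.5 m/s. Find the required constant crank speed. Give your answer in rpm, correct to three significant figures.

63.1

For an in-line slider-crank, |v_piston| = rω|sinθ|·[1 + r cosθ/√(L² − r² sin²θ)].
With r = 0.0975 m, L = 0.3822 m, θ = 117.8°: the bracketed kinematic factor |dx/dθ| = 0.075714 m.
ω = v/|dx/dθ| = 0.5/0.075714 = 6.6038 rad/s.
N = 60ω/(2π) = 63.062 rpm.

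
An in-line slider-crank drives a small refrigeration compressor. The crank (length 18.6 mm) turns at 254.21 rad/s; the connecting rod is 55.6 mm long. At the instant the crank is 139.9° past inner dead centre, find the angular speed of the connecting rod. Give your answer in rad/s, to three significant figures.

ω = 254.2 rad/s
The rod makes angle φ with the slider axis where L sinφ = r sinθ; differentiating, L cosφ·φ̇ = r ω cosθ.
L cosφ = √(L² − r² sin²θ) = 0.054294 m.
|ω_rod| = r ω |cosθ| / √(L² − r² sin²θ) = 0.0186·254.2·0.76492/0.054294 = 66.615 rad/s.

66.6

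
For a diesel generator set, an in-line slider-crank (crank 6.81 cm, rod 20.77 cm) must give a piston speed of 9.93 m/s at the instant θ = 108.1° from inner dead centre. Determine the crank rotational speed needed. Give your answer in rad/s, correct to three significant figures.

172

For an in-line slider-crank, |v_piston| = rω|sinθ|·[1 + r cosθ/√(L² − r² sin²θ)].
With r = 0.0681 m, L = 0.2077 m, θ = 108.1°: the bracketed kinematic factor |dx/dθ| = 0.057791 m.
ω = v/|dx/dθ| = 9.93/0.057791 = 171.83 rad/s.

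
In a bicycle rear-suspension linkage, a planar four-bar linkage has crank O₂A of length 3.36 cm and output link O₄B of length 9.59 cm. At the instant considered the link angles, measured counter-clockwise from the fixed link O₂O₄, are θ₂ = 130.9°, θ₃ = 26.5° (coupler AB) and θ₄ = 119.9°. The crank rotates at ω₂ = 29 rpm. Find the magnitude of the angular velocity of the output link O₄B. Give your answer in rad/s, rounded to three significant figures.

1.03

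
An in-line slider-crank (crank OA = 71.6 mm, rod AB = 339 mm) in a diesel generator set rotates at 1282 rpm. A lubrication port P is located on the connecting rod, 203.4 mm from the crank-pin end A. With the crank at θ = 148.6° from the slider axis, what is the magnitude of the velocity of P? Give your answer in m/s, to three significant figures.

ω = 134.3 rad/s.  Crank-pin speed |V_A| = rω = 9.6124 m/s, perpendicular to OA.
Rod angle: sinφ = −(r/L) sinθ ⇒ φ = -6.318°; ω_rod = −rω cosθ/√(L²−r²sin²θ) = +24.35 rad/s.
V_P = V_A + ω_rod × AP, with AP = 0.2034 m along the rod.
Components: V_Px = −rω sinθ − a·ω_rod·sinφ = -4.4631 m/s;  V_Py = rω cosθ + a·ω_rod·cosφ = -3.2819 m/s.
|V_P| = √(V_Px² + V_Py²) = 5.5398 m/s.

5.54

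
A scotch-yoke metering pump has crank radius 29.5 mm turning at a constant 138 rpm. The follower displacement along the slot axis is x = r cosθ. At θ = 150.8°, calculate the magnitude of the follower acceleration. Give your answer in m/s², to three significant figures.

5.38

ω = 14.45 rad/s (from 138 rpm).
x = r cosθ ⇒ ẍ = −rω² cosθ (ω constant).
|a| = rω²|cosθ| = 0.0295·(14.45)²·|cos 150.8°| = 5.3779 m/s².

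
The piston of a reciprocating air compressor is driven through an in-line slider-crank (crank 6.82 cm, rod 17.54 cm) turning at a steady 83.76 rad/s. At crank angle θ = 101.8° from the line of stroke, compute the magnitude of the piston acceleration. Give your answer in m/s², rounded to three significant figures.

ω = 83.76 rad/s
x(θ) = r cosθ + √(L² − r² sin²θ); with ω constant, a = ω²·d²x/dθ².
d²x/dθ² = −r cosθ − r²(cos2θ)/√u − r⁴ sin²2θ/(4u^{3/2}),  u = L² − r² sin²θ = 0.0263084 m².
Substituting r = 0.0682 m, L = 0.1754 m, θ = 101.8°: d²x/dθ² = +0.040021 m.
a = ω²·d²x/dθ² = (83.76)²·(+0.040021) = +280.78 m/s²;  |a| = 280.78 m/s².

281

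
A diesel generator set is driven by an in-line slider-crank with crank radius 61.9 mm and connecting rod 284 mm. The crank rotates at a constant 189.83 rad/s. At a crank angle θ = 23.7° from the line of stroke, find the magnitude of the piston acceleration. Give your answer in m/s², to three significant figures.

ω = 189.8 rad/s
x(θ) = r cosθ + √(L² − r² sin²θ); with ω constant, a = ω²·d²x/dθ².
d²x/dθ² = −r cosθ − r²(cos2θ)/√u − r⁴ sin²2θ/(4u^{3/2}),  u = L² − r² sin²θ = 0.080037 m².
Substituting r = 0.0619 m, L = 0.284 m, θ = 23.7°: d²x/dθ² = -0.065935 m.
a = ω²·d²x/dθ² = (189.8)²·(-0.065935) = -2376 m/s²;  |a| = 2376 m/s².

2380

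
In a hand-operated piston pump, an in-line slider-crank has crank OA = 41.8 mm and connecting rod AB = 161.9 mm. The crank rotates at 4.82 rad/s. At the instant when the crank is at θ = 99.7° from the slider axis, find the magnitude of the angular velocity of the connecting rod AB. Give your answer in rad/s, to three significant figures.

ω = 4.82 rad/s
The rod makes angle φ with the slider axis where L sinφ = r sinθ; differentiating, L cosφ·φ̇ = r ω cosθ.
L cosφ = √(L² − r² sin²θ) = 0.15657 m.
|ω_rod| = r ω |cosθ| / √(L² − r² sin²θ) = 0.0418·4.82·0.16849/0.15657 = 0.21681 rad/s.

0.217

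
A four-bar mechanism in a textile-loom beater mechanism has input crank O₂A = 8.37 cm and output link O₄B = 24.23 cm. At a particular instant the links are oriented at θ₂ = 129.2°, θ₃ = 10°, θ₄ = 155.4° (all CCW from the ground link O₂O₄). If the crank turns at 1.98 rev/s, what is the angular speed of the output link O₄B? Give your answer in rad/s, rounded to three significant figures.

ω₂ = 12.44 rad/s (from 1.98 rev/s).
Differentiating the loop-closure r₂e^{iθ₂}+r₃e^{iθ₃}=r₁+r₄e^{iθ₄} gives r₂ω₂e^{iθ₂}+r₃ω₃e^{iθ₃}=r₄ω₄e^{iθ₄}.
Eliminating the other unknown: ω₄ = r₂ω₂ sin(θ₂−θ₃) / [r₄ sin(θ₄−θ₃)].
Numerator sine = +0.87292; denominator sine = +0.56784.
Result = 0.0837·12.44·(+0.87292) / (0.2423·(+0.56784)) = +6.6064 rad/s; magnitude 6.6064 rad/s.

6.61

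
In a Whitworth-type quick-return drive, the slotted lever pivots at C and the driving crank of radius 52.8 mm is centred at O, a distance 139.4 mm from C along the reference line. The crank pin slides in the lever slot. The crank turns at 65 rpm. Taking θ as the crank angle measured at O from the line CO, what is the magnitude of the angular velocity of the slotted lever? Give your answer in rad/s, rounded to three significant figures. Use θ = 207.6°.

ω = 6.807 rad/s (from 65 rpm).
Crank pin A relative to C: A = (d + r cosθ, r sinθ); lever angle φ = atan2(r sinθ, d + r cosθ).
Differentiating tanφ: φ̇ = rω(d cosθ + r)/(d² + r² + 2dr cosθ).
d² + r² + 2dr cosθ = |CA|² = 0.00917472 m²;  d cosθ + r = -0.070737 m.
|ω_lever| = |0.0528·6.807·-0.070737| / 0.00917472 = 2.7709 rad/s.

2.77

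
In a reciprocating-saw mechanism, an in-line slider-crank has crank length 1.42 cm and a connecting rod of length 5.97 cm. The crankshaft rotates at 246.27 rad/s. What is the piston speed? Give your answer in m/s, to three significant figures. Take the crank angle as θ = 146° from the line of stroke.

ω = 246.3 rad/s
For an in-line slider-crank, x = r cosθ + √(L² − r² sin²θ), so v = −rω sinθ·[1 + r cosθ/√(L² − r² sin²θ)].
With r = 0.0142 m, L = 0.0597 m, θ = 146°: √(L² − r² sin²θ) = 0.05917 m.
v = −0.0142·246.3·0.55919·[1 + 0.0142·-0.82904/0.05917] = -1.5664 m/s.
|v| = 1.5664 m/s.

1.57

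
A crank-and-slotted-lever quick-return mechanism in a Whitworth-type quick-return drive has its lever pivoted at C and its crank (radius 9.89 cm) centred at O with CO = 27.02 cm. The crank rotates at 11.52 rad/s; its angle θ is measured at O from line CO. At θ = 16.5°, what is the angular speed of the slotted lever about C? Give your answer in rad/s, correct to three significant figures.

3.04

ω = 11.52 rad/s
Crank pin A relative to C: A = (d + r cosθ, r sinθ); lever angle φ = atan2(r sinθ, d + r cosθ).
Differentiating tanφ: φ̇ = rω(d cosθ + r)/(d² + r² + 2dr cosθ).
d² + r² + 2dr cosθ = |CA|² = 0.134034 m²;  d cosθ + r = +0.35797 m.
|ω_lever| = |0.0989·11.52·+0.35797| / 0.134034 = 3.0429 rad/s.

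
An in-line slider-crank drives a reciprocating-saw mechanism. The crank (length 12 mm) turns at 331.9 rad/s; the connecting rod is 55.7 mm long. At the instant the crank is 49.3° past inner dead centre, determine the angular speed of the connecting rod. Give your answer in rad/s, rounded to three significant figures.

ω = 331.9 rad/s
The rod makes angle φ with the slider axis where L sinφ = r sinθ; differentiating, L cosφ·φ̇ = r ω cosθ.
L cosφ = √(L² − r² sin²θ) = 0.054952 m.
|ω_rod| = r ω |cosθ| / √(L² − r² sin²θ) = 0.012·331.9·0.65210/0.054952 = 47.263 rad/s.

47.3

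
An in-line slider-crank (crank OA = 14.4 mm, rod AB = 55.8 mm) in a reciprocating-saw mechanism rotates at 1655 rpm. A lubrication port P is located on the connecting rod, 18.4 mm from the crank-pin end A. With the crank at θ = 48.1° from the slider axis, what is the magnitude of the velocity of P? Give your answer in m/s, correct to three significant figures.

2.26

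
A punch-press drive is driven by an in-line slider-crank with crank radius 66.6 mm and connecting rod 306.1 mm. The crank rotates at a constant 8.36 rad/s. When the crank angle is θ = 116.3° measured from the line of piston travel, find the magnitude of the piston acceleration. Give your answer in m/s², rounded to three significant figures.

2.68

ω = 8.36 rad/s
x(θ) = r cosθ + √(L² − r² sin²θ); with ω constant, a = ω²·d²x/dθ².
d²x/dθ² = −r cosθ − r²(cos2θ)/√u − r⁴ sin²2θ/(4u^{3/2}),  u = L² − r² sin²θ = 0.0901324 m².
Substituting r = 0.0666 m, L = 0.3061 m, θ = 116.3°: d²x/dθ² = +0.038367 m.
a = ω²·d²x/dθ² = (8.36)²·(+0.038367) = +2.6815 m/s²;  |a| = 2.6815 m/s².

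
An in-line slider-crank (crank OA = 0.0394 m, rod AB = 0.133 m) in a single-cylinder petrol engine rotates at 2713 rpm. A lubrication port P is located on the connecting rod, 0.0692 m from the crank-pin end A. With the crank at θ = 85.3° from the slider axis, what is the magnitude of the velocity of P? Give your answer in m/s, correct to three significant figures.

ω = 284.1 rad/s.  Crank-pin speed |V_A| = rω = 11.194 m/s, perpendicular to OA.
Rod angle: sinφ = −(r/L) sinθ ⇒ φ = -17.172°; ω_rod = −rω cosθ/√(L²−r²sin²θ) = -7.218 rad/s.
V_P = V_A + ω_rod × AP, with AP = 0.0692 m along the rod.
Components: V_Px = −rω sinθ − a·ω_rod·sinφ = -11.304 m/s;  V_Py = rω cosθ + a·ω_rod·cosφ = +0.43998 m/s.
|V_P| = √(V_Px² + V_Py²) = 11.312 m/s.

11.3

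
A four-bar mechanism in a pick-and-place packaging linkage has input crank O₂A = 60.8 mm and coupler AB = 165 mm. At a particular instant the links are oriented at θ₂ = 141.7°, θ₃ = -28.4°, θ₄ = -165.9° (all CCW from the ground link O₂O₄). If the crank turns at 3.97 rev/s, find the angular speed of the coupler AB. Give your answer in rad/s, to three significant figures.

ω₂ = 24.94 rad/s (from 3.97 rev/s).
Differentiating the loop-closure r₂e^{iθ₂}+r₃e^{iθ₃}=r₁+r₄e^{iθ₄} gives r₂ω₂e^{iθ₂}+r₃ω₃e^{iθ₃}=r₄ω₄e^{iθ₄}.
Eliminating the other unknown: ω₃ = r₂ω₂ sin(θ₄−θ₂) / [r₃ sin(θ₃−θ₄)].
Numerator sine = +0.79229; denominator sine = +0.67559.
Result = 0.0608·24.94·(+0.79229) / (0.165·(+0.67559)) = +10.779 rad/s; magnitude 10.779 rad/s.

10.8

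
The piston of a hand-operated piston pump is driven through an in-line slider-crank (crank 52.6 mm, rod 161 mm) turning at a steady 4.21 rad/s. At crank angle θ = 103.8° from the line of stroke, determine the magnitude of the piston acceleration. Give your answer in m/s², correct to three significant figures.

0.505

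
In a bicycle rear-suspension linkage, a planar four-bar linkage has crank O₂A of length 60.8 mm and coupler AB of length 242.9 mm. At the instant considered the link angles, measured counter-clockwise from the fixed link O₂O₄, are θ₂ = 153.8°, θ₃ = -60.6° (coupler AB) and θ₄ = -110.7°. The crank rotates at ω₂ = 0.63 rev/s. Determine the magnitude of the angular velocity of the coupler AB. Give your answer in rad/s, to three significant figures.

ω₂ = 3.958 rad/s (from 0.63 rev/s).
Differentiating the loop-closure r₂e^{iθ₂}+r₃e^{iθ₃}=r₁+r₄e^{iθ₄} gives r₂ω₂e^{iθ₂}+r₃ω₃e^{iθ₃}=r₄ω₄e^{iθ₄}.
Eliminating the other unknown: ω₃ = r₂ω₂ sin(θ₄−θ₂) / [r₃ sin(θ₃−θ₄)].
Numerator sine = +0.99540; denominator sine = +0.76717.
Result = 0.0608·3.958·(+0.99540) / (0.2429·(+0.76717)) = +1.2856 rad/s; magnitude 1.2856 rad/s.

1.29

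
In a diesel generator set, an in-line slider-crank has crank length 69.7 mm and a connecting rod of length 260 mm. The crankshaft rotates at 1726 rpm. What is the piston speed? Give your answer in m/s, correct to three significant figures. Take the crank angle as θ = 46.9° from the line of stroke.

10.9

ω = 2π·1726/60 = 180.7 rad/s
For an in-line slider-crank, x = r cosθ + √(L² − r² sin²θ), so v = −rω sinθ·[1 + r cosθ/√(L² − r² sin²θ)].
With r = 0.0697 m, L = 0.26 m, θ = 46.9°: √(L² − r² sin²θ) = 0.25497 m.
v = −0.0697·180.7·0.73016·[1 + 0.0697·0.68327/0.25497] = -10.917 m/s.
|v| = 10.917 m/s.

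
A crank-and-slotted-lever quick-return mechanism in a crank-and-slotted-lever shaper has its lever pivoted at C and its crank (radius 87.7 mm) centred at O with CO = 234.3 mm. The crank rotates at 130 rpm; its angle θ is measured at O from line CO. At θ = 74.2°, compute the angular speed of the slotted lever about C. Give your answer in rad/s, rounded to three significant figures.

2.45

ω = 13.61 rad/s (from 130 rpm).
Crank pin A relative to C: A = (d + r cosθ, r sinθ); lever angle φ = atan2(r sinθ, d + r cosθ).
Differentiating tanφ: φ̇ = rω(d cosθ + r)/(d² + r² + 2dr cosθ).
d² + r² + 2dr cosθ = |CA|² = 0.0737775 m²;  d cosθ + r = +0.1515 m.
|ω_lever| = |0.0877·13.61·+0.1515| / 0.0737775 = 2.4516 rad/s.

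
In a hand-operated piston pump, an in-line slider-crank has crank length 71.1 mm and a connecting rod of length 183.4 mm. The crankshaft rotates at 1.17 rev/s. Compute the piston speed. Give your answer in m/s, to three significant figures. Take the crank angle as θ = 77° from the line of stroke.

ω = 2π·1.17 = 7.351 rad/s
For an in-line slider-crank, x = r cosθ + √(L² − r² sin²θ), so v = −rω sinθ·[1 + r cosθ/√(L² − r² sin²θ)].
With r = 0.0711 m, L = 0.1834 m, θ = 77°: √(L² − r² sin²θ) = 0.16981 m.
v = −0.0711·7.351·0.97437·[1 + 0.0711·0.22495/0.16981] = -0.55725 m/s.
|v| = 0.55725 m/s.

0.557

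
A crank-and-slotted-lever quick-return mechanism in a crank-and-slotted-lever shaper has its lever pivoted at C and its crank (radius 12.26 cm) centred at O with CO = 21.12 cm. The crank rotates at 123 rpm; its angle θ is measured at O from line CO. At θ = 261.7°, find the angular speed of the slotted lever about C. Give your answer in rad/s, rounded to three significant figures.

2.79

ω = 12.88 rad/s (from 123 rpm).
Crank pin A relative to C: A = (d + r cosθ, r sinθ); lever angle φ = atan2(r sinθ, d + r cosθ).
Differentiating tanφ: φ̇ = rω(d cosθ + r)/(d² + r² + 2dr cosθ).
d² + r² + 2dr cosθ = |CA|² = 0.0521605 m²;  d cosθ + r = +0.092112 m.
|ω_lever| = |0.1226·12.88·+0.092112| / 0.0521605 = 2.7887 rad/s.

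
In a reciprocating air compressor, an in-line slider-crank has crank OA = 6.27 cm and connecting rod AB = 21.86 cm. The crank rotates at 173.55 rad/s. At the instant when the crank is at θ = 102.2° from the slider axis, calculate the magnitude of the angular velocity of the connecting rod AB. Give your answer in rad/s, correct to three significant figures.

11.0

ω = 173.6 rad/s
The rod makes angle φ with the slider axis where L sinφ = r sinθ; differentiating, L cosφ·φ̇ = r ω cosθ.
L cosφ = √(L² − r² sin²θ) = 0.20983 m.
|ω_rod| = r ω |cosθ| / √(L² − r² sin²θ) = 0.0627·173.6·0.21132/0.20983 = 10.959 rad/s.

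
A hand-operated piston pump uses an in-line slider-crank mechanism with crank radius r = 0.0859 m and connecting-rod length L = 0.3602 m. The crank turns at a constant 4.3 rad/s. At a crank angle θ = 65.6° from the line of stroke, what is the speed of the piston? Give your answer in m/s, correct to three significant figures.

0.370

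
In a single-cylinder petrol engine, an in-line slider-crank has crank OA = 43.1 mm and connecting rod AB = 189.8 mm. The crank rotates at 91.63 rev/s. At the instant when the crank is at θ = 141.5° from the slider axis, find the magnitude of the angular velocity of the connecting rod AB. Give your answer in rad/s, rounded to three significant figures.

103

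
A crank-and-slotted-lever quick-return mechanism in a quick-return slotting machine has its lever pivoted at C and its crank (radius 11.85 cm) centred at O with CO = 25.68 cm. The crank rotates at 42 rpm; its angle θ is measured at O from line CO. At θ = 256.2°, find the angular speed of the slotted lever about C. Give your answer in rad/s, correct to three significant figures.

0.456

ω = 4.398 rad/s (from 42 rpm).
Crank pin A relative to C: A = (d + r cosθ, r sinθ); lever angle φ = atan2(r sinθ, d + r cosθ).
Differentiating tanφ: φ̇ = rω(d cosθ + r)/(d² + r² + 2dr cosθ).
d² + r² + 2dr cosθ = |CA|² = 0.065471 m²;  d cosθ + r = +0.057245 m.
|ω_lever| = |0.1185·4.398·+0.057245| / 0.065471 = 0.4557 rad/s.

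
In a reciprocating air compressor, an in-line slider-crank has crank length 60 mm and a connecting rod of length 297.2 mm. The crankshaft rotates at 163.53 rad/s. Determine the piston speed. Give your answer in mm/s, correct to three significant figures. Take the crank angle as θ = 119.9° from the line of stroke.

7640

ω = 163.5 rad/s
For an in-line slider-crank, x = r cosθ + √(L² − r² sin²θ), so v = −rω sinθ·[1 + r cosθ/√(L² − r² sin²θ)].
With r = 0.06 m, L = 0.2972 m, θ = 119.9°: √(L² − r² sin²θ) = 0.29261 m.
v = −0.06·163.5·0.86690·[1 + 0.06·-0.49849/0.29261] = -7.6364 m/s.
|v| = 7.6364 m/s = 7636.4 mm/s.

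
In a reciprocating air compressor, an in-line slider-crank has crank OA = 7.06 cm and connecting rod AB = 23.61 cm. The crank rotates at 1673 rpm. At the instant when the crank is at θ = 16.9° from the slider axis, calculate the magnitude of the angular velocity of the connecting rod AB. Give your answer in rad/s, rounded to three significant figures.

50.3

ω = 175.2 rad/s (converted from 1673 rpm).
The rod makes angle φ with the slider axis where L sinφ = r sinθ; differentiating, L cosφ·φ̇ = r ω cosθ.
L cosφ = √(L² − r² sin²θ) = 0.23521 m.
|ω_rod| = r ω |cosθ| / √(L² − r² sin²θ) = 0.0706·175.2·0.95681/0.23521 = 50.316 rad/s.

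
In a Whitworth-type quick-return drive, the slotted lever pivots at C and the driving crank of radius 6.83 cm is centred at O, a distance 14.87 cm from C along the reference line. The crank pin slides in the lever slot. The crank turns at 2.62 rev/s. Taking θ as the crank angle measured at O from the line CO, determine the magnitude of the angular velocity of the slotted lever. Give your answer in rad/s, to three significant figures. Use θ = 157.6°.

9.73

ω = 16.46 rad/s (from 2.62 rev/s).
Crank pin A relative to C: A = (d + r cosθ, r sinθ); lever angle φ = atan2(r sinθ, d + r cosθ).
Differentiating tanφ: φ̇ = rω(d cosθ + r)/(d² + r² + 2dr cosθ).
d² + r² + 2dr cosθ = |CA|² = 0.00799681 m²;  d cosθ + r = -0.06918 m.
|ω_lever| = |0.0683·16.46·-0.06918| / 0.00799681 = 9.7267 rad/s.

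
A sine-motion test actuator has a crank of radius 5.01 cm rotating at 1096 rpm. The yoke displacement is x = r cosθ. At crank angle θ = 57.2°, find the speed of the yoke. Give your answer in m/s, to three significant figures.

ω = 114.8 rad/s (from 1096 rpm).
x = r cosθ ⇒ ẋ = −rω sinθ.
|v| = rω|sinθ| = 0.0501·114.8·|sin 57.2°| = 4.8334 m/s.

4.83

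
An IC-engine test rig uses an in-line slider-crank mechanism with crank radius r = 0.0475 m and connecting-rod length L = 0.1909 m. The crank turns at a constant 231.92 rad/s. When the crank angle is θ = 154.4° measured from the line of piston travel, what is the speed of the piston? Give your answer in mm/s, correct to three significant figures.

3690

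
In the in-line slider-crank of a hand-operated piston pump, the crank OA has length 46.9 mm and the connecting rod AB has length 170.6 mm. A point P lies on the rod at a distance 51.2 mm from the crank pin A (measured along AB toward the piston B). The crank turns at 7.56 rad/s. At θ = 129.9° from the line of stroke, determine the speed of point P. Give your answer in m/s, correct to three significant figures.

0.303

ω = 7.56 rad/s.  Crank-pin speed |V_A| = rω = 0.35456 m/s, perpendicular to OA.
Rod angle: sinφ = −(r/L) sinθ ⇒ φ = -12.175°; ω_rod = −rω cosθ/√(L²−r²sin²θ) = +1.3638 rad/s.
V_P = V_A + ω_rod × AP, with AP = 0.0512 m along the rod.
Components: V_Px = −rω sinθ − a·ω_rod·sinφ = -0.25728 m/s;  V_Py = rω cosθ + a·ω_rod·cosφ = -0.15918 m/s.
|V_P| = √(V_Px² + V_Py²) = 0.30254 m/s.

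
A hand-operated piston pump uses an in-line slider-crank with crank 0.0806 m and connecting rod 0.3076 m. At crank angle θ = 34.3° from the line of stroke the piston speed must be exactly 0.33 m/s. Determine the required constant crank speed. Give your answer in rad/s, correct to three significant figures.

For an in-line slider-crank, |v_piston| = rω|sinθ|·[1 + r cosθ/√(L² − r² sin²θ)].
With r = 0.0806 m, L = 0.3076 m, θ = 34.3°: the bracketed kinematic factor |dx/dθ| = 0.055361 m.
ω = v/|dx/dθ| = 0.33/0.055361 = 5.9609 rad/s.

5.96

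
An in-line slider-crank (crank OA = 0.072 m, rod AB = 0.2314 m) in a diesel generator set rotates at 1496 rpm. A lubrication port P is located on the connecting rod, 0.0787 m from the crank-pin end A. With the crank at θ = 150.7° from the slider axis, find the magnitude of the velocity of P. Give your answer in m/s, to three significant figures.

8.20

ω = 156.7 rad/s.  Crank-pin speed |V_A| = rω = 11.28 m/s, perpendicular to OA.
Rod angle: sinφ = −(r/L) sinθ ⇒ φ = -8.759°; ω_rod = −rω cosθ/√(L²−r²sin²θ) = +43.011 rad/s.
V_P = V_A + ω_rod × AP, with AP = 0.0787 m along the rod.
Components: V_Px = −rω sinθ − a·ω_rod·sinφ = -5.0046 m/s;  V_Py = rω cosθ + a·ω_rod·cosφ = -6.4911 m/s.
|V_P| = √(V_Px² + V_Py²) = 8.1964 m/s.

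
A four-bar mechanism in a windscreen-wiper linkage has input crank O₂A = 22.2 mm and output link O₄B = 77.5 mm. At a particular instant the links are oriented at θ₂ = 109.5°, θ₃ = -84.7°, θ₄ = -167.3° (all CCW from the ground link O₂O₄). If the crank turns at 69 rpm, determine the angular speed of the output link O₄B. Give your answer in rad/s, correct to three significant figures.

0.512

ω₂ = 7.226 rad/s (from 69 rpm).
Differentiating the loop-closure r₂e^{iθ₂}+r₃e^{iθ₃}=r₁+r₄e^{iθ₄} gives r₂ω₂e^{iθ₂}+r₃ω₃e^{iθ₃}=r₄ω₄e^{iθ₄}.
Eliminating the other unknown: ω₄ = r₂ω₂ sin(θ₂−θ₃) / [r₄ sin(θ₄−θ₃)].
Numerator sine = -0.24531; denominator sine = -0.99167.
Result = 0.0222·7.226·(-0.24531) / (0.0775·(-0.99167)) = +0.512 rad/s; magnitude 0.512 rad/s.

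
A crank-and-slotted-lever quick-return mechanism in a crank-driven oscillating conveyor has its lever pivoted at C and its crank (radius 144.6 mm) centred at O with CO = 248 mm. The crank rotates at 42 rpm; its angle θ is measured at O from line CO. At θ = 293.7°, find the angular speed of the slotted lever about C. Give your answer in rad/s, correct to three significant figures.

ω = 4.398 rad/s (from 42 rpm).
Crank pin A relative to C: A = (d + r cosθ, r sinθ); lever angle φ = atan2(r sinθ, d + r cosθ).
Differentiating tanφ: φ̇ = rω(d cosθ + r)/(d² + r² + 2dr cosθ).
d² + r² + 2dr cosθ = |CA|² = 0.111241 m²;  d cosθ + r = +0.24428 m.
|ω_lever| = |0.1446·4.398·+0.24428| / 0.111241 = 1.3966 rad/s.

1.40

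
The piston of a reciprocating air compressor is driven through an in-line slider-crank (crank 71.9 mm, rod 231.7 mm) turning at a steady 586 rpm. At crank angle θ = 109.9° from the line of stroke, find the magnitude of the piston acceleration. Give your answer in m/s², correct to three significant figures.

159

ω = 2π·586/60 = 61.37 rad/s
x(θ) = r cosθ + √(L² − r² sin²θ); with ω constant, a = ω²·d²x/dθ².
d²x/dθ² = −r cosθ − r²(cos2θ)/√u − r⁴ sin²2θ/(4u^{3/2}),  u = L² − r² sin²θ = 0.0491142 m².
Substituting r = 0.0719 m, L = 0.2317 m, θ = 109.9°: d²x/dθ² = +0.042143 m.
a = ω²·d²x/dθ² = (61.37)²·(+0.042143) = +158.7 m/s²;  |a| = 158.7 m/s².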